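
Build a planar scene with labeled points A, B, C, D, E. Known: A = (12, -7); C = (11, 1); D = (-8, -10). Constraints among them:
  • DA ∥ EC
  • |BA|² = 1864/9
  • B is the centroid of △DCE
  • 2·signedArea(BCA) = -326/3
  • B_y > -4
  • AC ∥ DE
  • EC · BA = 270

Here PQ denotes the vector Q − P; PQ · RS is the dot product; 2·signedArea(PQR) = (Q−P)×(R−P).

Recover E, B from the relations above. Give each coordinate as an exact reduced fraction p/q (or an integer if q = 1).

B = (-2, -11/3)
E = (-9, -2)

1. E_x = -9  [DA ∥ EC ∩ AC ∥ DE]
2. E_y = -2  [DA ∥ EC ∩ AC ∥ DE]
   → E = (-9, -2)
3. B_x = -2  [B is the centroid of △DCE]
4. B_y = -11/3  [B is the centroid of △DCE]
   → B = (-2, -11/3)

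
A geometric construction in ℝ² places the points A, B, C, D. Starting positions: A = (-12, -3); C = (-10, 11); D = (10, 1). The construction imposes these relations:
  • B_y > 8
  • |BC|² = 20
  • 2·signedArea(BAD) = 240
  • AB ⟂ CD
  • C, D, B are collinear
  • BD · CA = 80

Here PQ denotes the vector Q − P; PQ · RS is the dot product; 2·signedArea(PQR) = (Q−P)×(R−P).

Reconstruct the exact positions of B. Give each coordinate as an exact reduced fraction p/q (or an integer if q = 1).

B = (-6, 9)

1. B_x = -6  [C, D, B are collinear ∩ AB ⟂ CD]
2. B_y = 9  [C, D, B are collinear ∩ AB ⟂ CD]
   → B = (-6, 9)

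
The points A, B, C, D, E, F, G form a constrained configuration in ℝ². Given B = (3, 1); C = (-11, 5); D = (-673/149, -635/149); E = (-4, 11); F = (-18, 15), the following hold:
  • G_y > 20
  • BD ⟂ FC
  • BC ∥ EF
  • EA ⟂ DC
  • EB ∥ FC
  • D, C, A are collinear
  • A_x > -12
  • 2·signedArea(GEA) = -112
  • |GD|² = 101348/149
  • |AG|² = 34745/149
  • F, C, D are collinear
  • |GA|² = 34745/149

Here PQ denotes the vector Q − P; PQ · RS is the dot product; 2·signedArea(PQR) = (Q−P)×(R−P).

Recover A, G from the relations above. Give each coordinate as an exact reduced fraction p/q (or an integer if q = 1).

1. A_x = -1716/149  [D, C, A are collinear ∩ EA ⟂ DC]
2. A_y = 855/149  [D, C, A are collinear ∩ EA ⟂ DC]
   → A = (-1716/149, 855/149)
3. G_x = -11  [line 784/149·x + -1120/149·y + 32144/149 = 0 ∩ |GA|² = 34745/149]
4. G_y = 21  [line 784/149·x + -1120/149·y + 32144/149 = 0 ∩ |GA|² = 34745/149]
   → G = (-11, 21)

A = (-1716/149, 855/149)
G = (-11, 21)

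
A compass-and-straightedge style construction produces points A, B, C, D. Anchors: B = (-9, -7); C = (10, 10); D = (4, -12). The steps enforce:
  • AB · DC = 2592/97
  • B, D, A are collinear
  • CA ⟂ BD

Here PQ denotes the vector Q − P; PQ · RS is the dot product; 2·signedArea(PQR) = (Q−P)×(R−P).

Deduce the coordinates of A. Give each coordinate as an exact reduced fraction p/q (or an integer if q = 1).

1. A_x = 180/97  [B, D, A are collinear ∩ CA ⟂ BD]
2. A_y = -1084/97  [B, D, A are collinear ∩ CA ⟂ BD]
   → A = (180/97, -1084/97)

A = (180/97, -1084/97)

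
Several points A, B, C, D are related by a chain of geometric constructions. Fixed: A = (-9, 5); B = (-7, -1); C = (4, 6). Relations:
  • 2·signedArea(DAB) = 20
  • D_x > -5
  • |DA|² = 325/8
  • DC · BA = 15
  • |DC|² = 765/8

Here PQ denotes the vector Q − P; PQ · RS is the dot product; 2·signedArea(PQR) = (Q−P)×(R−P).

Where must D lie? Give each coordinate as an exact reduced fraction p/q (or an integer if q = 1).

D = (-17/4, 3/4)

1. D_x = -17/4  [2·signedArea(DAB) = 20 ∩ DC · BA = 15]
2. D_y = 3/4  [2·signedArea(DAB) = 20 ∩ DC · BA = 15]
   → D = (-17/4, 3/4)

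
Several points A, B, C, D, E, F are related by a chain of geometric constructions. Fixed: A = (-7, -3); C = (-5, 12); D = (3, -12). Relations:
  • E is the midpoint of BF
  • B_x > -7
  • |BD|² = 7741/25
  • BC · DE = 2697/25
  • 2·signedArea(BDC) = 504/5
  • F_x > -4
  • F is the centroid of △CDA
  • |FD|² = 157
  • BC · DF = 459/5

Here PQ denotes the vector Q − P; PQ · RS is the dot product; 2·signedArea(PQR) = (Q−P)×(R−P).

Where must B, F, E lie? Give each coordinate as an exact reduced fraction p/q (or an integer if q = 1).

B = (-31/5, 3)
E = (-23/5, 1)
F = (-3, -1)

1. F_x = -3  [F is the centroid of △CDA]
2. F_y = -1  [F is the centroid of △CDA]
   → F = (-3, -1)
3. B_x = -31/5  [2·signedArea(BDC) = 504/5 ∩ BC · DF = 459/5]
4. B_y = 3  [2·signedArea(BDC) = 504/5 ∩ BC · DF = 459/5]
   → B = (-31/5, 3)
5. E_x = -23/5  [E is the midpoint of BF]
6. E_y = 1  [E is the midpoint of BF]
   → E = (-23/5, 1)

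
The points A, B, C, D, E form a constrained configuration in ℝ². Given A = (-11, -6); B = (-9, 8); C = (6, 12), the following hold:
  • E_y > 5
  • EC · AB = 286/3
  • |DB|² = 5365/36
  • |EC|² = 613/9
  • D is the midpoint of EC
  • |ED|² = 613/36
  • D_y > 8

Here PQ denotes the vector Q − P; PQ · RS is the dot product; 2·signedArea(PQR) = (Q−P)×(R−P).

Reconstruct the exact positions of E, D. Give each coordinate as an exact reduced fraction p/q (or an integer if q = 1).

D = (19/6, 9)
E = (1/3, 6)

1. E_x = 1/3  [line -2·x + -14·y + 254/3 = 0 ∩ |EC|² = 613/9]
2. E_y = 6  [line -2·x + -14·y + 254/3 = 0 ∩ |EC|² = 613/9]
   → E = (1/3, 6)
3. D_x = 19/6  [D is the midpoint of EC]
4. D_y = 9  [D is the midpoint of EC]
   → D = (19/6, 9)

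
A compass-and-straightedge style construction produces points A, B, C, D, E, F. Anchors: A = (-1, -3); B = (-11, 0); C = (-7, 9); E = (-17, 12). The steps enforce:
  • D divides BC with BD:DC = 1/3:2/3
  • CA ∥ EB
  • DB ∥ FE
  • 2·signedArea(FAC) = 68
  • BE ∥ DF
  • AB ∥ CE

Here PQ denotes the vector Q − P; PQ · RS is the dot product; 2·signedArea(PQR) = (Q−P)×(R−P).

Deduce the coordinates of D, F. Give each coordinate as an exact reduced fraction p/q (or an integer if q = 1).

D = (-29/3, 3)
F = (-47/3, 15)

1. D_x = -29/3  [D divides BC with BD:DC = 1/3:2/3]
2. D_y = 3  [D divides BC with BD:DC = 1/3:2/3]
   → D = (-29/3, 3)
3. F_x = -47/3  [DB ∥ FE ∩ BE ∥ DF]
4. F_y = 15  [DB ∥ FE ∩ BE ∥ DF]
   → F = (-47/3, 15)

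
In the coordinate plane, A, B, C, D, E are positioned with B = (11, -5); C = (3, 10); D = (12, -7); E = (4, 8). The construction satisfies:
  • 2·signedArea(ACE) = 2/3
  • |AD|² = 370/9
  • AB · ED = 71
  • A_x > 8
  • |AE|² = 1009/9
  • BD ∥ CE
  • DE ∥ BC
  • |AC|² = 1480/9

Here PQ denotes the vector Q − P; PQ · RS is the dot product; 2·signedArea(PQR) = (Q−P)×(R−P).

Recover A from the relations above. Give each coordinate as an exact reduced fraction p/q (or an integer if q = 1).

1. A_x = 9  [AB · ED = 71 ∩ 2·signedArea(ACE) = 2/3]
2. A_y = -4/3  [AB · ED = 71 ∩ 2·signedArea(ACE) = 2/3]
   → A = (9, -4/3)

A = (9, -4/3)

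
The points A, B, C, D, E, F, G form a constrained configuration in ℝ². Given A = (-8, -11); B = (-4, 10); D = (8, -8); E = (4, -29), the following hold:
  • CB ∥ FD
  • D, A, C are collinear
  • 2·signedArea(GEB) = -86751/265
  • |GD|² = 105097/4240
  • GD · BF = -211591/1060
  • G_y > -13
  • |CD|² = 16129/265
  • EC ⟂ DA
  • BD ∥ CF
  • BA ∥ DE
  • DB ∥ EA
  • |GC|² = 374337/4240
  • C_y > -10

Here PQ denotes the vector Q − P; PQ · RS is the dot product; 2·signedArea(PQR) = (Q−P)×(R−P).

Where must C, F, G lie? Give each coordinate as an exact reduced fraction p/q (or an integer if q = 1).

C = (88/265, -2501/265)
F = (3268/265, -7271/265)
G = (2407/265, -13631/1060)

1. C_x = 88/265  [D, A, C are collinear ∩ EC ⟂ DA]
2. C_y = -2501/265  [D, A, C are collinear ∩ EC ⟂ DA]
   → C = (88/265, -2501/265)
3. F_x = 3268/265  [CB ∥ FD ∩ BD ∥ CF]
4. F_y = -7271/265  [CB ∥ FD ∩ BD ∥ CF]
   → F = (3268/265, -7271/265)
5. G_x = 2407/265  [GD · BF = -211591/1060 ∩ 2·signedArea(GEB) = -86751/265]
6. G_y = -13631/1060  [GD · BF = -211591/1060 ∩ 2·signedArea(GEB) = -86751/265]
   → G = (2407/265, -13631/1060)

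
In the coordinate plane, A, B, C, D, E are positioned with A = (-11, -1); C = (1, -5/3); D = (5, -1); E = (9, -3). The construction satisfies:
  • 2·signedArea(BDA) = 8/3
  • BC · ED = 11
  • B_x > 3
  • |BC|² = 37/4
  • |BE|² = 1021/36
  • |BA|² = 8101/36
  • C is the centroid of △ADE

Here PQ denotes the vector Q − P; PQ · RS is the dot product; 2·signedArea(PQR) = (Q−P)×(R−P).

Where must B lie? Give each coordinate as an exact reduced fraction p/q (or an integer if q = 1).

B = (4, -7/6)

1. B_x = 4  [2·signedArea(BDA) = 8/3 ∩ BC · ED = 11]
2. B_y = -7/6  [2·signedArea(BDA) = 8/3 ∩ BC · ED = 11]
   → B = (4, -7/6)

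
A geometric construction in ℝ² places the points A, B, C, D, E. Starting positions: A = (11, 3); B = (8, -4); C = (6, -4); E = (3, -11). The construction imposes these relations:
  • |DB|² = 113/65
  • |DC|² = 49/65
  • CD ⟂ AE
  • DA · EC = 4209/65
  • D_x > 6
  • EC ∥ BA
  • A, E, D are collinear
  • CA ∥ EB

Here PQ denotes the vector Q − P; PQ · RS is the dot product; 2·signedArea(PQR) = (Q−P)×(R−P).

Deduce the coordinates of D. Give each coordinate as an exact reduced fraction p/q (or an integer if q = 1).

1. D_x = 439/65  [A, E, D are collinear ∩ CD ⟂ AE]
2. D_y = -288/65  [A, E, D are collinear ∩ CD ⟂ AE]
   → D = (439/65, -288/65)

D = (439/65, -288/65)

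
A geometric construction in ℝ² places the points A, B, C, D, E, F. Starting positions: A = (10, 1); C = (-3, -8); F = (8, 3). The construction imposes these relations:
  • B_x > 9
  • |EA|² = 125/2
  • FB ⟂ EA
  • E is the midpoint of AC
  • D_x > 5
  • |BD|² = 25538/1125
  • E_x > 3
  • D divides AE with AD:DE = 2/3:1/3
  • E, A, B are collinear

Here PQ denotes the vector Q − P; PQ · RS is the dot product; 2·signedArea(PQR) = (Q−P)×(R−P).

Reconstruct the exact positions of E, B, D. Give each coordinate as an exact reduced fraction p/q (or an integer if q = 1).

B = (1198/125, 89/125)
D = (17/3, -2)
E = (7/2, -7/2)

1. E_x = 7/2  [E is the midpoint of AC]
2. E_y = -7/2  [E is the midpoint of AC]
   → E = (7/2, -7/2)
3. B_x = 1198/125  [E, A, B are collinear ∩ FB ⟂ EA]
4. B_y = 89/125  [E, A, B are collinear ∩ FB ⟂ EA]
   → B = (1198/125, 89/125)
5. D_x = 17/3  [D divides AE with AD:DE = 2/3:1/3]
6. D_y = -2  [D divides AE with AD:DE = 2/3:1/3]
   → D = (17/3, -2)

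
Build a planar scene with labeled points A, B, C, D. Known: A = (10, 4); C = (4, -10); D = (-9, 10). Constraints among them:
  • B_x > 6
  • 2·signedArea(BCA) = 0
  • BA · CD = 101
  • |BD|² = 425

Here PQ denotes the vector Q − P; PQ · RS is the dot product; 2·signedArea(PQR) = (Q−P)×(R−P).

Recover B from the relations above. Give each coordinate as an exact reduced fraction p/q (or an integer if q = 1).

1. B_x = 7  [2·signedArea(BCA) = 0 ∩ BA · CD = 101]
2. B_y = -3  [2·signedArea(BCA) = 0 ∩ BA · CD = 101]
   → B = (7, -3)

B = (7, -3)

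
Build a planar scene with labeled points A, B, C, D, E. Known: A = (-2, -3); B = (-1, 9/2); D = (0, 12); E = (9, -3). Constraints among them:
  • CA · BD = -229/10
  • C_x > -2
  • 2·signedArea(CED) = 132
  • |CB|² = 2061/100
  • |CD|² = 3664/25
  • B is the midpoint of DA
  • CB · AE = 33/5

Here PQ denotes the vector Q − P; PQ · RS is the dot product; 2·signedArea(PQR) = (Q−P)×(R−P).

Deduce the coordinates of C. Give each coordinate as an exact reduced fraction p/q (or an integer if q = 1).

C = (-8/5, 0)

1. C_x = -8/5  [CA · BD = -229/10 ∩ 2·signedArea(CED) = 132]
2. C_y = 0  [CA · BD = -229/10 ∩ 2·signedArea(CED) = 132]
   → C = (-8/5, 0)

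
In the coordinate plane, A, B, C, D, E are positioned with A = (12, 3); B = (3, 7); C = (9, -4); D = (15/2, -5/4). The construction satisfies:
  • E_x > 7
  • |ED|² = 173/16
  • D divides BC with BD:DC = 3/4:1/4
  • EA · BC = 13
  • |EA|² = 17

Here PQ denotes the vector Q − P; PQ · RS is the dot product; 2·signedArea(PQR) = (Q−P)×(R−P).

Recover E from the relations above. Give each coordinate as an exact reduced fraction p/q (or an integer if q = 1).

E = (8, 2)

1. E_x = 8  [line -6·x + 11·y + 26 = 0 ∩ |ED|² = 173/16]
2. E_y = 2  [line -6·x + 11·y + 26 = 0 ∩ |ED|² = 173/16]
   → E = (8, 2)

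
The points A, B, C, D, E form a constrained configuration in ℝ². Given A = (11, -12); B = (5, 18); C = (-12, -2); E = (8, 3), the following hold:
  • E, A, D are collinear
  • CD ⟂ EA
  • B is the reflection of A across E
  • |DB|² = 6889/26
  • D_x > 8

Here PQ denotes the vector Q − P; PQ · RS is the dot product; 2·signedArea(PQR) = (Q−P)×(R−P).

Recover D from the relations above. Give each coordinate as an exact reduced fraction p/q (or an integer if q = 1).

1. D_x = 213/26  [E, A, D are collinear ∩ CD ⟂ EA]
2. D_y = 53/26  [E, A, D are collinear ∩ CD ⟂ EA]
   → D = (213/26, 53/26)

D = (213/26, 53/26)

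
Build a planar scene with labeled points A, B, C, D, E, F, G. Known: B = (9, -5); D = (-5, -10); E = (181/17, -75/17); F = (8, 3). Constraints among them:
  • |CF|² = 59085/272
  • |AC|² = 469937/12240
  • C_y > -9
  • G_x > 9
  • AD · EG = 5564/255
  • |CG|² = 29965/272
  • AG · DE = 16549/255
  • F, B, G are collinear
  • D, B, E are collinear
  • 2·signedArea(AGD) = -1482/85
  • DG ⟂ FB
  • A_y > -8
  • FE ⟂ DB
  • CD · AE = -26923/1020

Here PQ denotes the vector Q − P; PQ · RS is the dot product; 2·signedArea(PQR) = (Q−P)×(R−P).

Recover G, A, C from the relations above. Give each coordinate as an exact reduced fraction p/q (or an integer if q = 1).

1. G_x = 47/5  [F, B, G are collinear ∩ DG ⟂ FB]
2. G_y = -41/5  [F, B, G are collinear ∩ DG ⟂ FB]
   → G = (47/5, -41/5)
3. A_x = 1279/255  [2·signedArea(AGD) = -1482/85 ∩ AD · EG = 5564/255]
4. A_y = -1922/255  [2·signedArea(AGD) = -1482/85 ∩ AD · EG = 5564/255]
   → A = (1279/255, -1922/255)
5. C_x = -37/34  [line -1436/255·x + -797/255·y + -1981/60 = 0 ∩ |AC|² = 469937/12240]
6. C_y = -585/68  [line -1436/255·x + -797/255·y + -1981/60 = 0 ∩ |AC|² = 469937/12240]
   → C = (-37/34, -585/68)

A = (1279/255, -1922/255)
C = (-37/34, -585/68)
G = (47/5, -41/5)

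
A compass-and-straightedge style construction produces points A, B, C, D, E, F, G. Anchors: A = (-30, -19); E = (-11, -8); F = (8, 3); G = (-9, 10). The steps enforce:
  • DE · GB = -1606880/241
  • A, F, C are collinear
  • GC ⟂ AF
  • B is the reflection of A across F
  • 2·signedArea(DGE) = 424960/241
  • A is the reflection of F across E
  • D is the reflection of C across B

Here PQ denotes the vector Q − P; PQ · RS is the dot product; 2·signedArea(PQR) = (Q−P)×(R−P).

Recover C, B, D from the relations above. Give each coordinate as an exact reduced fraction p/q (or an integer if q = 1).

B = (46, 25)
C = (-409/241, -630/241)
D = (22581/241, 12680/241)

1. C_x = -409/241  [A, F, C are collinear ∩ GC ⟂ AF]
2. C_y = -630/241  [A, F, C are collinear ∩ GC ⟂ AF]
   → C = (-409/241, -630/241)
3. B_x = 46  [B is the reflection of A across F]
4. B_y = 25  [B is the reflection of A across F]
   → B = (46, 25)
5. D_x = 22581/241  [D is the reflection of C across B]
6. D_y = 12680/241  [D is the reflection of C across B]
   → D = (22581/241, 12680/241)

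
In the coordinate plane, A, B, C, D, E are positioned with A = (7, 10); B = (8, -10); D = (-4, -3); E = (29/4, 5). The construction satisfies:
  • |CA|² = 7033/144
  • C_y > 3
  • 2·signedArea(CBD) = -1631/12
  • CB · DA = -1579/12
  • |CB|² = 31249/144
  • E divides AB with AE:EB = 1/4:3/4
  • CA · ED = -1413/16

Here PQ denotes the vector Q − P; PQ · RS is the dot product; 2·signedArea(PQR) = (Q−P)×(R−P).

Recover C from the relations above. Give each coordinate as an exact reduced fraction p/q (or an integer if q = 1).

C = (41/12, 4)

1. C_x = 41/12  [2·signedArea(CBD) = -1631/12 ∩ CB · DA = -1579/12]
2. C_y = 4  [2·signedArea(CBD) = -1631/12 ∩ CB · DA = -1579/12]
   → C = (41/12, 4)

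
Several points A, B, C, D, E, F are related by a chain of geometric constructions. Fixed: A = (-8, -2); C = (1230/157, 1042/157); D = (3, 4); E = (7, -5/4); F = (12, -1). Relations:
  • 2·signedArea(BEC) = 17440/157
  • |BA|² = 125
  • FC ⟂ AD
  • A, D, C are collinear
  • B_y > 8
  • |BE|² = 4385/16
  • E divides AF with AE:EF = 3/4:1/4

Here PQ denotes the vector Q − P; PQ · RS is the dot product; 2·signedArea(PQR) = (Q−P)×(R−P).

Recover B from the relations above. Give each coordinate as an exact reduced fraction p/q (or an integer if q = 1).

B = (-6, 9)

1. B_x = -6  [line -4953/628·x + 131/157·y + -17217/314 = 0 ∩ |BE|² = 4385/16]
2. B_y = 9  [line -4953/628·x + 131/157·y + -17217/314 = 0 ∩ |BE|² = 4385/16]
   → B = (-6, 9)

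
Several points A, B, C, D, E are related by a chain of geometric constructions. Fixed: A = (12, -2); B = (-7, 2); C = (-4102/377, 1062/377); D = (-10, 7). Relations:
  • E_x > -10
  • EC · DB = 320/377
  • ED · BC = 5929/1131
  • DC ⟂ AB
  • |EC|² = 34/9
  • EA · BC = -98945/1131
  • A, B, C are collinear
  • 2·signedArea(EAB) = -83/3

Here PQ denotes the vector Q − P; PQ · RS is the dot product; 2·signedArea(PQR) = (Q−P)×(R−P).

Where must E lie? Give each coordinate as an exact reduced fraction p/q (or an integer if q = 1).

E = (-10511/1131, 1485/377)

1. E_x = -10511/1131  [ED · BC = 5929/1131 ∩ 2·signedArea(EAB) = -83/3]
2. E_y = 1485/377  [ED · BC = 5929/1131 ∩ 2·signedArea(EAB) = -83/3]
   → E = (-10511/1131, 1485/377)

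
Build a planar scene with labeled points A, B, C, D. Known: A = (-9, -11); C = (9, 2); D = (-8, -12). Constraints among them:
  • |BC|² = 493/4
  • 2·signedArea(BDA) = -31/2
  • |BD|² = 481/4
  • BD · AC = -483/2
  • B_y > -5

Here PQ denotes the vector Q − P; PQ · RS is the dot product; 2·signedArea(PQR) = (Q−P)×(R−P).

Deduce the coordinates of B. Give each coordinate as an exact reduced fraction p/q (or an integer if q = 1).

1. B_x = 0  [2·signedArea(BDA) = -31/2 ∩ BD · AC = -483/2]
2. B_y = -9/2  [2·signedArea(BDA) = -31/2 ∩ BD · AC = -483/2]
   → B = (0, -9/2)

B = (0, -9/2)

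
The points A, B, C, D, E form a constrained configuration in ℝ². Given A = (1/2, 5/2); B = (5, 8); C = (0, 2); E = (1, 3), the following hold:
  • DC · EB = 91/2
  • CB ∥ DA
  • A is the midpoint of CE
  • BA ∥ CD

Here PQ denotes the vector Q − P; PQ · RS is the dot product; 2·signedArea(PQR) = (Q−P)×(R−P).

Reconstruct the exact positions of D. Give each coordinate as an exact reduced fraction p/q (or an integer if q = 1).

1. D_x = -9/2  [CB ∥ DA ∩ BA ∥ CD]
2. D_y = -7/2  [CB ∥ DA ∩ BA ∥ CD]
   → D = (-9/2, -7/2)

D = (-9/2, -7/2)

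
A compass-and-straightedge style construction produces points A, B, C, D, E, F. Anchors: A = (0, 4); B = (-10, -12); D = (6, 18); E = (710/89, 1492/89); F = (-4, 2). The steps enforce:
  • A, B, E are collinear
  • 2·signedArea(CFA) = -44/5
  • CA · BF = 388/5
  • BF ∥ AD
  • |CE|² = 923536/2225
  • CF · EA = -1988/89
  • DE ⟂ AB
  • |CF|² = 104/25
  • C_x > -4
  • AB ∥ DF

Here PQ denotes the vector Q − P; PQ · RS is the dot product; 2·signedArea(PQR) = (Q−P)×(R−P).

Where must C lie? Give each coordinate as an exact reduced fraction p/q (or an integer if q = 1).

1. C_x = -18/5  [CF · EA = -1988/89 ∩ 2·signedArea(CFA) = -44/5]
2. C_y = 0  [CF · EA = -1988/89 ∩ 2·signedArea(CFA) = -44/5]
   → C = (-18/5, 0)

C = (-18/5, 0)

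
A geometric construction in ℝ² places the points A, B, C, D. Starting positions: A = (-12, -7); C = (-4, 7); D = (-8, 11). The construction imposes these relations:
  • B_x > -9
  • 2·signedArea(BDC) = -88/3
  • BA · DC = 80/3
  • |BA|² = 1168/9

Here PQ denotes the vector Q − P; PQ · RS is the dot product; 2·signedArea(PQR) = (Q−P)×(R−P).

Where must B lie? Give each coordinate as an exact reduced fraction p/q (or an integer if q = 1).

B = (-8, 11/3)

1. B_x = -8  [2·signedArea(BDC) = -88/3 ∩ BA · DC = 80/3]
2. B_y = 11/3  [2·signedArea(BDC) = -88/3 ∩ BA · DC = 80/3]
   → B = (-8, 11/3)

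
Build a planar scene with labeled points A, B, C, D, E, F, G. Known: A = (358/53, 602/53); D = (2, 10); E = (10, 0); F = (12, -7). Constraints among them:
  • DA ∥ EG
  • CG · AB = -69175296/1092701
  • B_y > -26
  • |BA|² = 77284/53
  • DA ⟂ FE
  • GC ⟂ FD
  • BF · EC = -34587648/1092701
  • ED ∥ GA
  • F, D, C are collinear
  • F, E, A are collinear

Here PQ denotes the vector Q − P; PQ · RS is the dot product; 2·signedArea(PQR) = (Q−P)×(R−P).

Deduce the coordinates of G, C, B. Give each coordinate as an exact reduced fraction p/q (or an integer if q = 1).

B = (914/53, -1344/53)
C = (186694/20617, -41112/20617)
G = (782/53, 72/53)

1. G_x = 782/53  [ED ∥ GA ∩ DA ∥ EG]
2. G_y = 72/53  [ED ∥ GA ∩ DA ∥ EG]
   → G = (782/53, 72/53)
3. C_x = 186694/20617  [F, D, C are collinear ∩ GC ⟂ FD]
4. C_y = -41112/20617  [F, D, C are collinear ∩ GC ⟂ FD]
   → C = (186694/20617, -41112/20617)
5. B_x = 914/53  [BF · EC = -34587648/1092701 ∩ CG · AB = -69175296/1092701]
6. B_y = -1344/53  [BF · EC = -34587648/1092701 ∩ CG · AB = -69175296/1092701]
   → B = (914/53, -1344/53)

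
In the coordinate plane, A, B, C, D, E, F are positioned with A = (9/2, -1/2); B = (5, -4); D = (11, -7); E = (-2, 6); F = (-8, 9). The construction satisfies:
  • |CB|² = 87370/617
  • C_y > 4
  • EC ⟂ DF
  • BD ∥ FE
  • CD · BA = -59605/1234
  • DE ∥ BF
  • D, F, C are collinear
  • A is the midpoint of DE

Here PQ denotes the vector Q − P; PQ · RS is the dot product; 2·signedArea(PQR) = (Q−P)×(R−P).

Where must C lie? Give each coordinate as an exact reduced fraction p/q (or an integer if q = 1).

C = (-1858/617, 2961/617)

1. C_x = -1858/617  [D, F, C are collinear ∩ EC ⟂ DF]
2. C_y = 2961/617  [D, F, C are collinear ∩ EC ⟂ DF]
   → C = (-1858/617, 2961/617)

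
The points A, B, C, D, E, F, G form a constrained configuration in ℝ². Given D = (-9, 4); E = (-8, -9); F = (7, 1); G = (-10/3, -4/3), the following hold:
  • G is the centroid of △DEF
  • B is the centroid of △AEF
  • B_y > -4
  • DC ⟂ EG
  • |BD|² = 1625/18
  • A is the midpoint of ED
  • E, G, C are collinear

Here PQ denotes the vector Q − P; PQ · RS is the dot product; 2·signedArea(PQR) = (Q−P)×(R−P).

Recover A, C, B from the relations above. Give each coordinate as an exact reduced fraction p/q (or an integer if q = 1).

1. A_x = -17/2  [A is the midpoint of ED]
2. A_y = -5/2  [A is the midpoint of ED]
   → A = (-17/2, -5/2)
3. C_x = -362/145  [E, G, C are collinear ∩ DC ⟂ EG]
4. C_y = 6/145  [E, G, C are collinear ∩ DC ⟂ EG]
   → C = (-362/145, 6/145)
5. B_x = -19/6  [B is the centroid of △AEF]
6. B_y = -7/2  [B is the centroid of △AEF]
   → B = (-19/6, -7/2)

A = (-17/2, -5/2)
B = (-19/6, -7/2)
C = (-362/145, 6/145)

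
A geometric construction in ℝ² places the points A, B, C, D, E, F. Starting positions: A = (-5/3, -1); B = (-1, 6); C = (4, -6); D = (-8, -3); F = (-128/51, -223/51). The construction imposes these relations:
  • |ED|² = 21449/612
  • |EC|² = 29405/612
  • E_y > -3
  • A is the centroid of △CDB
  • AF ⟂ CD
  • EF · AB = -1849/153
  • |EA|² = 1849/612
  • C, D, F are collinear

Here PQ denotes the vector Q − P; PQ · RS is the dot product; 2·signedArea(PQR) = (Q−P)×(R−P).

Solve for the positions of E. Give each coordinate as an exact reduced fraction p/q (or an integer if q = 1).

1. E_x = -71/34  [line -2/3·x + -7·y + -1030/51 = 0 ∩ |EC|² = 29405/612]
2. E_y = -137/51  [line -2/3·x + -7·y + -1030/51 = 0 ∩ |EC|² = 29405/612]
   → E = (-71/34, -137/51)

E = (-71/34, -137/51)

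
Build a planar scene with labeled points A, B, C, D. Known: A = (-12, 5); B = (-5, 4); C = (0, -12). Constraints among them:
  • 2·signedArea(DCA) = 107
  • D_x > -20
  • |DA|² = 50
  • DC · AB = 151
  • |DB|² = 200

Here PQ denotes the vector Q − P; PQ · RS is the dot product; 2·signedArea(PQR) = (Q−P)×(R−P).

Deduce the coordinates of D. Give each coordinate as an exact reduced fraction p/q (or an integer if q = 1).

1. D_x = -19  [DC · AB = 151 ∩ 2·signedArea(DCA) = 107]
2. D_y = 6  [DC · AB = 151 ∩ 2·signedArea(DCA) = 107]
   → D = (-19, 6)

D = (-19, 6)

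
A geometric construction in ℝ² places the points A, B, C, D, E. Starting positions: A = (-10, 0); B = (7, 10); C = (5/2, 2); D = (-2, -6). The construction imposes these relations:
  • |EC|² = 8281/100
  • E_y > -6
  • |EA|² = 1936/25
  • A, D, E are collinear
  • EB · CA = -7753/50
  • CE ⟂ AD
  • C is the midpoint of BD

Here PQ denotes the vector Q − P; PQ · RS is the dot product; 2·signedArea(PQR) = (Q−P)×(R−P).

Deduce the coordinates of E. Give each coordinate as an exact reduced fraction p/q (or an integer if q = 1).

E = (-74/25, -132/25)

1. E_x = -74/25  [A, D, E are collinear ∩ CE ⟂ AD]
2. E_y = -132/25  [A, D, E are collinear ∩ CE ⟂ AD]
   → E = (-74/25, -132/25)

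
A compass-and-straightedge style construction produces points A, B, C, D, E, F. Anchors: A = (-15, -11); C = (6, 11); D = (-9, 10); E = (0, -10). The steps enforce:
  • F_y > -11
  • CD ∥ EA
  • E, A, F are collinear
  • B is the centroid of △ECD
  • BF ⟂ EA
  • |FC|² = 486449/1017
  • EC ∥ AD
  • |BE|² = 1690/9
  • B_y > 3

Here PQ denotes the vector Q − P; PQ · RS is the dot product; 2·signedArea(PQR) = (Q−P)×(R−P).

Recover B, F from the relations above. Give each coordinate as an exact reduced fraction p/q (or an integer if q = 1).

B = (-1, 11/3)
F = (-10/113, -3392/339)

1. B_x = -1  [B is the centroid of △ECD]
2. B_y = 11/3  [B is the centroid of △ECD]
   → B = (-1, 11/3)
3. F_x = -10/113  [E, A, F are collinear ∩ BF ⟂ EA]
4. F_y = -3392/339  [E, A, F are collinear ∩ BF ⟂ EA]
   → F = (-10/113, -3392/339)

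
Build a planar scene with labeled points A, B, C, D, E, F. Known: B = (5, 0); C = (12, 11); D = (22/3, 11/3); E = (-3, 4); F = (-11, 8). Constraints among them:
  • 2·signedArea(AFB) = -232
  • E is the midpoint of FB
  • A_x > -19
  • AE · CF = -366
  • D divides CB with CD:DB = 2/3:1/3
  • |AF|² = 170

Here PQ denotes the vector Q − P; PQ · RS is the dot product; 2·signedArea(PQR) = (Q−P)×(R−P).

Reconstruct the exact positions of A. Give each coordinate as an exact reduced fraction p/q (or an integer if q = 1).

1. A_x = -18  [2·signedArea(AFB) = -232 ∩ AE · CF = -366]
2. A_y = -3  [2·signedArea(AFB) = -232 ∩ AE · CF = -366]
   → A = (-18, -3)

A = (-18, -3)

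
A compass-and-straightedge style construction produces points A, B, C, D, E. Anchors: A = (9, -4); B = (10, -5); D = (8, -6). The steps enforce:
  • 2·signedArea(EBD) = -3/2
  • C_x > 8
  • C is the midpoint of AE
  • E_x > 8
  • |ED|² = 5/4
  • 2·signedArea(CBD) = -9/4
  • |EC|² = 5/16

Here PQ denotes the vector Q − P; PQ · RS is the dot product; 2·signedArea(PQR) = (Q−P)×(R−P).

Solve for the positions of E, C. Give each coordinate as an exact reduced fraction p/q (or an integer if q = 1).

1. E_x = 17/2  [line 1·x + -2·y + -37/2 = 0 ∩ |ED|² = 5/4]
2. E_y = -5  [line 1·x + -2·y + -37/2 = 0 ∩ |ED|² = 5/4]
   → E = (17/2, -5)
3. C_x = 35/4  [C is the midpoint of AE]
4. C_y = -9/2  [C is the midpoint of AE]
   → C = (35/4, -9/2)

C = (35/4, -9/2)
E = (17/2, -5)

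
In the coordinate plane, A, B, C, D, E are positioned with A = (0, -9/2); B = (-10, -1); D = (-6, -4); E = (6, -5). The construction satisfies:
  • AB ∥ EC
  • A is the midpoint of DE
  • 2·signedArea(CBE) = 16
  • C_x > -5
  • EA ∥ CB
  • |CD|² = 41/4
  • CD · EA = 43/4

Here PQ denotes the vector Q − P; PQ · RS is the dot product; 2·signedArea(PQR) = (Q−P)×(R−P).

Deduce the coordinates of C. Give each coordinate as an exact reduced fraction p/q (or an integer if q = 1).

C = (-4, -3/2)

1. C_x = -4  [EA ∥ CB ∩ AB ∥ EC]
2. C_y = -3/2  [EA ∥ CB ∩ AB ∥ EC]
   → C = (-4, -3/2)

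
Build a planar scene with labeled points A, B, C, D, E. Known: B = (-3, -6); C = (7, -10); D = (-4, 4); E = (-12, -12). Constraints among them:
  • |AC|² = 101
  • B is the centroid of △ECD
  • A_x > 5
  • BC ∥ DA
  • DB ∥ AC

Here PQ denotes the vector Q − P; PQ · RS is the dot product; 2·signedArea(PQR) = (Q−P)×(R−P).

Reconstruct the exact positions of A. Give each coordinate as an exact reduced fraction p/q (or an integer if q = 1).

A = (6, 0)

1. A_x = 6  [DB ∥ AC ∩ BC ∥ DA]
2. A_y = 0  [DB ∥ AC ∩ BC ∥ DA]
   → A = (6, 0)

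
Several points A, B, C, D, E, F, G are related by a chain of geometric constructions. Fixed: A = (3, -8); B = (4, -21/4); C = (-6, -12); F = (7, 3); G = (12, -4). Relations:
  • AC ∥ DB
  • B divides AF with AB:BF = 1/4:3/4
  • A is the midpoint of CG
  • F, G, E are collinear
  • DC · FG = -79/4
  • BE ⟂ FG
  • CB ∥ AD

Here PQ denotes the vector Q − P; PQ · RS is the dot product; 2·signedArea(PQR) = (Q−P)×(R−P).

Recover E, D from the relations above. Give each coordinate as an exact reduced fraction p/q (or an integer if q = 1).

D = (13, -5/4)
E = (2927/296, -309/296)

1. E_x = 2927/296  [F, G, E are collinear ∩ BE ⟂ FG]
2. E_y = -309/296  [F, G, E are collinear ∩ BE ⟂ FG]
   → E = (2927/296, -309/296)
3. D_x = 13  [AC ∥ DB ∩ CB ∥ AD]
4. D_y = -5/4  [AC ∥ DB ∩ CB ∥ AD]
   → D = (13, -5/4)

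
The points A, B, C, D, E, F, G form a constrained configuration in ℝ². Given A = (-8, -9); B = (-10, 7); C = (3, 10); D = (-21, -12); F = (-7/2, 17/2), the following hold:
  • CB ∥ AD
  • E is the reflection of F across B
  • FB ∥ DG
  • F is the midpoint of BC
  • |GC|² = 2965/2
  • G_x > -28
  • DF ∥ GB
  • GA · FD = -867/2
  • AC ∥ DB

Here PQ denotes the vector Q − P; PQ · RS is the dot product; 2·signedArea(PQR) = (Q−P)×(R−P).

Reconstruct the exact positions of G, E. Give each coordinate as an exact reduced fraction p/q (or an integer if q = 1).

1. G_x = -55/2  [DF ∥ GB ∩ FB ∥ DG]
2. G_y = -27/2  [DF ∥ GB ∩ FB ∥ DG]
   → G = (-55/2, -27/2)
3. E_x = -33/2  [E is the reflection of F across B]
4. E_y = 11/2  [E is the reflection of F across B]
   → E = (-33/2, 11/2)

E = (-33/2, 11/2)
G = (-55/2, -27/2)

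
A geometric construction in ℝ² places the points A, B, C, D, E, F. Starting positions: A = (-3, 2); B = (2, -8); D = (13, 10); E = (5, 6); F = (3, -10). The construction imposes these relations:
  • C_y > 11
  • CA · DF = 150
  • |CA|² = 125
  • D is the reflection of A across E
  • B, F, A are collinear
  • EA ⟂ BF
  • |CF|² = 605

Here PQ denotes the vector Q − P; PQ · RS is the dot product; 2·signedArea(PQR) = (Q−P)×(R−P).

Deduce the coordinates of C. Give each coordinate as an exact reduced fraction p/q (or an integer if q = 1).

1. C_x = -8  [line 10·x + 20·y + -160 = 0 ∩ |CF|² = 605]
2. C_y = 12  [line 10·x + 20·y + -160 = 0 ∩ |CF|² = 605]
   → C = (-8, 12)

C = (-8, 12)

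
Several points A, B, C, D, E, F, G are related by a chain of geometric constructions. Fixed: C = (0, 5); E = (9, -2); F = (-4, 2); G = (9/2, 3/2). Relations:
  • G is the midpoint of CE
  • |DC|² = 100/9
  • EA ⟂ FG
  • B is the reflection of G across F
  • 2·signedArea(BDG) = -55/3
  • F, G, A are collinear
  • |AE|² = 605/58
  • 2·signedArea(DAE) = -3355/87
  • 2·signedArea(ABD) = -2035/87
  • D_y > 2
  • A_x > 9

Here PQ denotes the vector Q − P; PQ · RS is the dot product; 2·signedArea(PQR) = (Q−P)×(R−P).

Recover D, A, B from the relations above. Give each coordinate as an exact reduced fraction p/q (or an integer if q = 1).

1. A_x = 533/58  [F, G, A are collinear ∩ EA ⟂ FG]
2. A_y = 71/58  [F, G, A are collinear ∩ EA ⟂ FG]
   → A = (533/58, 71/58)
3. B_x = -25/2  [B is the reflection of G across F]
4. B_y = 5/2  [B is the reflection of G across F]
   → B = (-25/2, 5/2)
5. D_x = -8/3  [2·signedArea(DAE) = -3355/87 ∩ 2·signedArea(BDG) = -55/3]
6. D_y = 3  [2·signedArea(DAE) = -3355/87 ∩ 2·signedArea(BDG) = -55/3]
   → D = (-8/3, 3)

A = (533/58, 71/58)
B = (-25/2, 5/2)
D = (-8/3, 3)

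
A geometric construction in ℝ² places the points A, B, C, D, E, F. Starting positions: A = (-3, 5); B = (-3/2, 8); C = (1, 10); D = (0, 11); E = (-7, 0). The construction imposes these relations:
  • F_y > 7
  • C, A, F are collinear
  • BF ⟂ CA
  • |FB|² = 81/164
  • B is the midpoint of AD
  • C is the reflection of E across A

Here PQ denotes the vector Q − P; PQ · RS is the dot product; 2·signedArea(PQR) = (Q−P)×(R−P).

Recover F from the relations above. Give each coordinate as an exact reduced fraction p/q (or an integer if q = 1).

F = (-39/41, 310/41)

1. F_x = -39/41  [C, A, F are collinear ∩ BF ⟂ CA]
2. F_y = 310/41  [C, A, F are collinear ∩ BF ⟂ CA]
   → F = (-39/41, 310/41)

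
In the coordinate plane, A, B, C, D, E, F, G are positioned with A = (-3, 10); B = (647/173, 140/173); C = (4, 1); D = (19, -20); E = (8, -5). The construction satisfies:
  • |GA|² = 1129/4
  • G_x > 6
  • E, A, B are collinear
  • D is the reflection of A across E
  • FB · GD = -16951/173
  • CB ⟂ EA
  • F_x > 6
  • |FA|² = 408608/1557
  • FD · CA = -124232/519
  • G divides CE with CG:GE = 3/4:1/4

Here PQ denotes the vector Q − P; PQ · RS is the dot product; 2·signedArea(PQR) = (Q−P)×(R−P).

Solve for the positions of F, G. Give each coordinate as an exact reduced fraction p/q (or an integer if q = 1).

1. G_x = 7  [G divides CE with CG:GE = 3/4:1/4]
2. G_y = -7/2  [G divides CE with CG:GE = 3/4:1/4]
   → G = (7, -7/2)
3. F_x = 3415/519  [FB · GD = -16951/173 ∩ FD · CA = -124232/519]
4. F_y = -530/173  [FB · GD = -16951/173 ∩ FD · CA = -124232/519]
   → F = (3415/519, -530/173)

F = (3415/519, -530/173)
G = (7, -7/2)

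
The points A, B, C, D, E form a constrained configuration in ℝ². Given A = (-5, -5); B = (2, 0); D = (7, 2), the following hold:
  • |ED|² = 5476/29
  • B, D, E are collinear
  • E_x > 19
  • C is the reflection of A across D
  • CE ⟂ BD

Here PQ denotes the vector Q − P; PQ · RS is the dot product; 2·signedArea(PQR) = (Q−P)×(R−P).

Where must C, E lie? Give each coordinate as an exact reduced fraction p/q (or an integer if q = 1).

C = (19, 9)
E = (573/29, 206/29)

1. C_x = 19  [C is the reflection of A across D]
2. C_y = 9  [C is the reflection of A across D]
   → C = (19, 9)
3. E_x = 573/29  [B, D, E are collinear ∩ CE ⟂ BD]
4. E_y = 206/29  [B, D, E are collinear ∩ CE ⟂ BD]
   → E = (573/29, 206/29)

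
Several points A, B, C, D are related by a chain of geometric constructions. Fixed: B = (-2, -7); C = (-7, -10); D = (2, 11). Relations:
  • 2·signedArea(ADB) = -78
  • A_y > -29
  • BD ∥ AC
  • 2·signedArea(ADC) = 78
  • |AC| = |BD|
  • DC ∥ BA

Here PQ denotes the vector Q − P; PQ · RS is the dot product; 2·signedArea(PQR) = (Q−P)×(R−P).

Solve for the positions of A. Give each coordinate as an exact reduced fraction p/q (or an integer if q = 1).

1. A_x = -11  [BD ∥ AC ∩ DC ∥ BA]
2. A_y = -28  [BD ∥ AC ∩ DC ∥ BA]
   → A = (-11, -28)

A = (-11, -28)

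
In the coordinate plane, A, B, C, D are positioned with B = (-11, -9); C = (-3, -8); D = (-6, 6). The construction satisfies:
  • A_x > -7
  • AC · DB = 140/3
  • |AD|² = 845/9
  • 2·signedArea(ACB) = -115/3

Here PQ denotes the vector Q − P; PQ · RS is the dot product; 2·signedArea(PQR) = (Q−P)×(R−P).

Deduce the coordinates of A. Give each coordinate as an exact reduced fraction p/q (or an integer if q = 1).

A = (-20/3, -11/3)

1. A_x = -20/3  [AC · DB = 140/3 ∩ 2·signedArea(ACB) = -115/3]
2. A_y = -11/3  [AC · DB = 140/3 ∩ 2·signedArea(ACB) = -115/3]
   → A = (-20/3, -11/3)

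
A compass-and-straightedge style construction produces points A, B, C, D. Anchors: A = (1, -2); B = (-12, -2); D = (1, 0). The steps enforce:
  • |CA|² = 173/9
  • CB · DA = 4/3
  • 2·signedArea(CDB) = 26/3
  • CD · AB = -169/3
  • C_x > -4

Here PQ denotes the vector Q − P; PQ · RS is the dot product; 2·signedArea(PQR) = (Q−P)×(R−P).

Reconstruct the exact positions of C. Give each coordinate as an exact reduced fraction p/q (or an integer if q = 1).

1. C_x = -10/3  [2·signedArea(CDB) = 26/3 ∩ CB · DA = 4/3]
2. C_y = -4/3  [2·signedArea(CDB) = 26/3 ∩ CB · DA = 4/3]
   → C = (-10/3, -4/3)

C = (-10/3, -4/3)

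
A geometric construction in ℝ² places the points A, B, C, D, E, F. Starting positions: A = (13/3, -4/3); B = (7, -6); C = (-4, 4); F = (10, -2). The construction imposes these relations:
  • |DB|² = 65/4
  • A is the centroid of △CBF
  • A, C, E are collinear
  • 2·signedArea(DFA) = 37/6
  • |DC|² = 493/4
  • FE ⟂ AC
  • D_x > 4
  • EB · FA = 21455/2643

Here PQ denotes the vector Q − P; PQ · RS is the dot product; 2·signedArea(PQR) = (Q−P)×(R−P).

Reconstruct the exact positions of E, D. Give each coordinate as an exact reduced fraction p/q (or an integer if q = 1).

D = (5, -5/2)
E = (7626/881, -3612/881)

1. E_x = 7626/881  [A, C, E are collinear ∩ FE ⟂ AC]
2. E_y = -3612/881  [A, C, E are collinear ∩ FE ⟂ AC]
   → E = (7626/881, -3612/881)
3. D_x = 5  [line -2/3·x + -17/3·y + -65/6 = 0 ∩ |DC|² = 493/4]
4. D_y = -5/2  [line -2/3·x + -17/3·y + -65/6 = 0 ∩ |DC|² = 493/4]
   → D = (5, -5/2)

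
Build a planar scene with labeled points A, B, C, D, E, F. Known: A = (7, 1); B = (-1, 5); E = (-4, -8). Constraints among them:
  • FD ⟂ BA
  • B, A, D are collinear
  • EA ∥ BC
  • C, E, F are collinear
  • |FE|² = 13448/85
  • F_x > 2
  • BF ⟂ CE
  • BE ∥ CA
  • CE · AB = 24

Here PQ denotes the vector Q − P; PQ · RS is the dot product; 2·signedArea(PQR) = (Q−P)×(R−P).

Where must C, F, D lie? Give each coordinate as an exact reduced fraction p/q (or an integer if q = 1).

1. C_x = 10  [BE ∥ CA ∩ EA ∥ BC]
2. C_y = 14  [BE ∥ CA ∩ EA ∥ BC]
   → C = (10, 14)
3. F_x = 234/85  [C, E, F are collinear ∩ BF ⟂ CE]
4. F_y = 222/85  [C, E, F are collinear ∩ BF ⟂ CE]
   → F = (234/85, 222/85)
5. D_x = 1257/425  [B, A, D are collinear ∩ FD ⟂ BA]
6. D_y = 1284/425  [B, A, D are collinear ∩ FD ⟂ BA]
   → D = (1257/425, 1284/425)

C = (10, 14)
D = (1257/425, 1284/425)
F = (234/85, 222/85)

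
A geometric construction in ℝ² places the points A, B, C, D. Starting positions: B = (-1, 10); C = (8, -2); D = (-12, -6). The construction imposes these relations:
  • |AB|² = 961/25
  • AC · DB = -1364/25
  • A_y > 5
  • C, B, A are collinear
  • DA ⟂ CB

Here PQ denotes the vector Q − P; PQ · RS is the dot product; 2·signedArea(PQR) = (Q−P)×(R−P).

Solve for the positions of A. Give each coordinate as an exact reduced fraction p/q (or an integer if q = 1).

1. A_x = 68/25  [C, B, A are collinear ∩ DA ⟂ CB]
2. A_y = 126/25  [C, B, A are collinear ∩ DA ⟂ CB]
   → A = (68/25, 126/25)

A = (68/25, 126/25)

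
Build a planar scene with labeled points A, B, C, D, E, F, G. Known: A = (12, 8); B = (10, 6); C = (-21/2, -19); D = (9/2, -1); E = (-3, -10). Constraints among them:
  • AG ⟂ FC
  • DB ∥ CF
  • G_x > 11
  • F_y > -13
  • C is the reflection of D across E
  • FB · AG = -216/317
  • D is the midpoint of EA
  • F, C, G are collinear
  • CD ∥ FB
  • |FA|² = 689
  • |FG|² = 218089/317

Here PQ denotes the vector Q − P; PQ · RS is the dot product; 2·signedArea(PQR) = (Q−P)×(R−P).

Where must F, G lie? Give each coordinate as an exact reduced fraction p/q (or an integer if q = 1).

1. F_x = -5  [CD ∥ FB ∩ DB ∥ CF]
2. F_y = -12  [CD ∥ FB ∩ DB ∥ CF]
   → F = (-5, -12)
3. G_x = 3552/317  [F, C, G are collinear ∩ AG ⟂ FC]
4. G_y = 2734/317  [F, C, G are collinear ∩ AG ⟂ FC]
   → G = (3552/317, 2734/317)

F = (-5, -12)
G = (3552/317, 2734/317)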